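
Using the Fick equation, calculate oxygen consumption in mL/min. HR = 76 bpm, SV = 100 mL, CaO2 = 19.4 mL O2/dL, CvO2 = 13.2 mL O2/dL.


CO = HR*SV = 76*100/1000 = 7.6 L/min
a-v O2 diff = 19.4 - 13.2 = 6.2 mL/dL
VO2 = CO * (CaO2-CvO2) * 10 dL/L
VO2 = 7.6 * 6.2 * 10
VO2 = 471.2 mL/min


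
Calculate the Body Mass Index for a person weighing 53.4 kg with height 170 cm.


BMI = weight / height^2
height = 170 cm = 1.7 m
BMI = 53.4 / 1.7^2
BMI = 18.48 kg/m^2


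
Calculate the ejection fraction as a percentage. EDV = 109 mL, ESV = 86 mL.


SV = EDV - ESV = 109 - 86 = 23 mL
EF = SV/EDV * 100 = 23/109 * 100
EF = 21.1%


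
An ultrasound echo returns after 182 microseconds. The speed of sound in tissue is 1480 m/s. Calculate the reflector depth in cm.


depth = c * t / 2
t = 182 us = 1.8200e-04 s
depth = 1480 * 1.8200e-04 / 2
depth = 0.13468 m = 13.468 cm


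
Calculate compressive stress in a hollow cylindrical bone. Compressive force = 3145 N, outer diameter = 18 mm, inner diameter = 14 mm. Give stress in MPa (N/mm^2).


A = pi*(r_o^2 - r_i^2)
r_o = 9 mm, r_i = 7 mm
A = 100.531 mm^2
sigma = F/A = 3145 / 100.531
sigma = 31.28 MPa


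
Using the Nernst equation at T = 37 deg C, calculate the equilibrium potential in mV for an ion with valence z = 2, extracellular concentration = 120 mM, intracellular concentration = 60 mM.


E = (RT/(zF)) * ln(C_out/C_in)
T = 37 + 273.15 = 310.15 K
E = (8.314 * 310.15 / (2 * 96485)) * ln(120/60)
E = 9.262 mV


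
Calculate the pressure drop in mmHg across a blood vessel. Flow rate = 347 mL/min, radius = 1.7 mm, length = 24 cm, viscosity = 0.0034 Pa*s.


dP = 8*mu*L*Q / (pi*r^4)
Q = 347 mL/min = 5.78333e-06 m^3/s
dP = 1438.84 Pa = 1438.84 / 133.322 mmHg = 10.79 mmHg


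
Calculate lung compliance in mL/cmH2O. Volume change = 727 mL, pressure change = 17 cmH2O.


C = dV / dP
C = 727 / 17
C = 42.76 mL/cmH2O


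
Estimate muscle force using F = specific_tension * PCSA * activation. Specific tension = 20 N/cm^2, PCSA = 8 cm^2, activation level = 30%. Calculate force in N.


F = sigma * PCSA * activation
F = 20 * 8 * 0.3
F = 48 N


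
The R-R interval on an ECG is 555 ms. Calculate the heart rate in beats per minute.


HR = 60 / RR_interval(s)
RR = 555 ms = 0.555 s
HR = 60 / 0.555 = 108.1 bpm


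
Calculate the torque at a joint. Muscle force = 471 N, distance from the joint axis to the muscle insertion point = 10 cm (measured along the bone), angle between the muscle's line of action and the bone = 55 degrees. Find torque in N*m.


Torque = F * d * sin(theta)   (moment arm = d*sin(theta))
d = 10 cm = 0.1 m
Torque = 471 * 0.1 * sin(55)
Torque = 38.58 N*m


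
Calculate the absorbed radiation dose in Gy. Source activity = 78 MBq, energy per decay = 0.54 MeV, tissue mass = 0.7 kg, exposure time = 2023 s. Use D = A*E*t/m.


A = 78 MBq = 7.8000e+07 Bq
E = 0.54 MeV = 8.6508e-14 J
D = A*E*t/m = 7.8000e+07*8.6508e-14*2023/0.7
D = 0.0195 Gy


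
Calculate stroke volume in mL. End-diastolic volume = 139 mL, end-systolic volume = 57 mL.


SV = EDV - ESV
SV = 139 - 57
SV = 82 mL


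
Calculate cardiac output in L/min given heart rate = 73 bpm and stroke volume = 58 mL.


CO = HR * SV
CO = 73 * 58 / 1000
CO = 4.234 L/min


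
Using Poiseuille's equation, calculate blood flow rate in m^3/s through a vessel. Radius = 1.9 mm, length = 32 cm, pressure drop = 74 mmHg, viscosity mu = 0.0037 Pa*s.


Q = pi*r^4*dP / (8*mu*L)
r = 0.0019 m, L = 0.32 m
dP = 74 mmHg = 9865.828 Pa
Q = 4.2644e-05 m^3/s


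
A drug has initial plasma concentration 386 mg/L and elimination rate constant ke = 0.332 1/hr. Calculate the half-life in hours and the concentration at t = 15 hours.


t_half = ln(2) / ke = 0.693147 / 0.332 = 2.088 hr
C(t) = C0 * exp(-ke*t) = 386 * exp(-0.332*15)
C(15) = 2.653 mg/L


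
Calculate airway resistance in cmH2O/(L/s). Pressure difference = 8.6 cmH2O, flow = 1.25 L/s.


R = dP / flow
R = 8.6 / 1.25
R = 6.88 cmH2O/(L/s)


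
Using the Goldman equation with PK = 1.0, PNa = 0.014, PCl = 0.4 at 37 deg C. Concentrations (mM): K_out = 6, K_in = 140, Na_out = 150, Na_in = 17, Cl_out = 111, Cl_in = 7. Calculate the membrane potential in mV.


Vm = (RT/F)*ln((PK*Ko + PNa*Nao + PCl*Cli)/(PK*Ki + PNa*Nai + PCl*Clo))
Numer = 10.9, Denom = 184.638
Vm = -75.62 mV


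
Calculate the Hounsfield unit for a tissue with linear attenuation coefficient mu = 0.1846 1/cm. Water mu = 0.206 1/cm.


HU = ((mu_tissue - mu_water) / mu_water) * 1000
HU = ((0.1846 - 0.206) / 0.206) * 1000
HU = -103.9


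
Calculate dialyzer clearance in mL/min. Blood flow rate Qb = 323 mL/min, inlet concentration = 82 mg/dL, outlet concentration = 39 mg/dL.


K = Qb * (Cb_in - Cb_out) / Cb_in
K = 323 * (82 - 39) / 82
K = 169.4 mL/min


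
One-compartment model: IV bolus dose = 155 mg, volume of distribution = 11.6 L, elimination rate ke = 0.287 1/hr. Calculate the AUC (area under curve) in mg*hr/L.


C0 = Dose/Vd = 155/11.6 = 13.3621 mg/L
AUC = C0/ke = 13.3621/0.287
AUC = 46.56 mg*hr/L


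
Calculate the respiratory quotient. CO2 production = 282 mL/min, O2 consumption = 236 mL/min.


RQ = VCO2 / VO2
RQ = 282 / 236
RQ = 1.195


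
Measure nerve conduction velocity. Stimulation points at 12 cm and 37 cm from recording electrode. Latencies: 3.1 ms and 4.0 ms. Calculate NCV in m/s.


Distance = (37 - 12) / 100 = 0.25 m
dt = (4.0 - 3.1) / 1000 = 9.0000e-04 s
NCV = dist / dt = 277.8 m/s


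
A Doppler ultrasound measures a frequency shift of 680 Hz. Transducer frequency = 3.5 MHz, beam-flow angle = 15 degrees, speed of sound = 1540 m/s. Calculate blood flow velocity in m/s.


v = fd * c / (2 * f0 * cos(theta))
v = 680 * 1540 / (2 * 3.5000e+06 * cos(15))
v = 0.1549 m/s


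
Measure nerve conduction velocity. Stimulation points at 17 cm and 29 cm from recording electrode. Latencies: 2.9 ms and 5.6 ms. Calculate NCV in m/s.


Distance = (29 - 17) / 100 = 0.12 m
dt = (5.6 - 2.9) / 1000 = 0.0027 s
NCV = dist / dt = 44.44 m/s


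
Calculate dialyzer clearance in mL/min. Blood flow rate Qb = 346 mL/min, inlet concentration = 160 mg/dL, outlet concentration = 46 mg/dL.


K = Qb * (Cb_in - Cb_out) / Cb_in
K = 346 * (160 - 46) / 160
K = 246.5 mL/min


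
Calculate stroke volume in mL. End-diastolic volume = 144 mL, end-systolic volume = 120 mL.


SV = EDV - ESV
SV = 144 - 120
SV = 24 mL


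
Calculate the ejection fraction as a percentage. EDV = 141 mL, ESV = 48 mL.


SV = EDV - ESV = 141 - 48 = 93 mL
EF = SV/EDV * 100 = 93/141 * 100
EF = 65.96%


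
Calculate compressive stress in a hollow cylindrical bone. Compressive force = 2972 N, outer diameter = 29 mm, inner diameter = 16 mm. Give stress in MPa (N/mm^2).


A = pi*(r_o^2 - r_i^2)
r_o = 14.5 mm, r_i = 8 mm
A = 459.458 mm^2
sigma = F/A = 2972 / 459.458
sigma = 6.468 MPa


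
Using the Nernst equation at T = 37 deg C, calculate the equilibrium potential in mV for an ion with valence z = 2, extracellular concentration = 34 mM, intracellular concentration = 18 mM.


E = (RT/(zF)) * ln(C_out/C_in)
T = 37 + 273.15 = 310.15 K
E = (8.314 * 310.15 / (2 * 96485)) * ln(34/18)
E = 8.498 mV


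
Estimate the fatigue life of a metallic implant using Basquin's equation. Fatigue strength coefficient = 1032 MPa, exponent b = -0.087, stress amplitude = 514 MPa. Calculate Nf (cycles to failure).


sigma_a = sigma_f' * (2Nf)^b
2Nf = (sigma_a/sigma_f')^(1/b)
2Nf = (514/1032)^(1/-0.087)
2Nf = 3016.4831
Nf = 1508


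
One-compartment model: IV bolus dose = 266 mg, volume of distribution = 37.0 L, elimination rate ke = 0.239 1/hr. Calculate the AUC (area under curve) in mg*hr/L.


C0 = Dose/Vd = 266/37.0 = 7.18919 mg/L
AUC = C0/ke = 7.18919/0.239
AUC = 30.08 mg*hr/L


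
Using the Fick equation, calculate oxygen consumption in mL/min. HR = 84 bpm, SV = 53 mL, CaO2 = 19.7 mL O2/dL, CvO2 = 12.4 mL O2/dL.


CO = HR*SV = 84*53/1000 = 4.452 L/min
a-v O2 diff = 19.7 - 12.4 = 7.3 mL/dL
VO2 = CO * (CaO2-CvO2) * 10 dL/L
VO2 = 4.452 * 7.3 * 10
VO2 = 325 mL/min


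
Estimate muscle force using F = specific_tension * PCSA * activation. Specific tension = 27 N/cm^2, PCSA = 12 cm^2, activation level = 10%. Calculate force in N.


F = sigma * PCSA * activation
F = 27 * 12 * 0.1
F = 32.4 N


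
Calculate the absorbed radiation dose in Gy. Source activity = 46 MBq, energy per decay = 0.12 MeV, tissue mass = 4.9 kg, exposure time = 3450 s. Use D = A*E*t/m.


A = 46 MBq = 4.6000e+07 Bq
E = 0.12 MeV = 1.9224e-14 J
D = A*E*t/m = 4.6000e+07*1.9224e-14*3450/4.9
D = 6.2262e-04 Gy


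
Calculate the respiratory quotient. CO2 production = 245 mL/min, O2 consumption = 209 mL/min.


RQ = VCO2 / VO2
RQ = 245 / 209
RQ = 1.172


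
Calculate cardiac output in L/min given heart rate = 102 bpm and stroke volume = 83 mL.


CO = HR * SV
CO = 102 * 83 / 1000
CO = 8.466 L/min


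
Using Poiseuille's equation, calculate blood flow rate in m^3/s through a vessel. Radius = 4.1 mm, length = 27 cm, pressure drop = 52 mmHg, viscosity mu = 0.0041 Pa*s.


Q = pi*r^4*dP / (8*mu*L)
r = 0.0041 m, L = 0.27 m
dP = 52 mmHg = 6932.744 Pa
Q = 6.9495e-04 m^3/s


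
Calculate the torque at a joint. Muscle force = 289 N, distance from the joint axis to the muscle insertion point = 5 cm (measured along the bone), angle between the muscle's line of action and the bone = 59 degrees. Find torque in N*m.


Torque = F * d * sin(theta)   (moment arm = d*sin(theta))
d = 5 cm = 0.05 m
Torque = 289 * 0.05 * sin(59)
Torque = 12.39 N*m


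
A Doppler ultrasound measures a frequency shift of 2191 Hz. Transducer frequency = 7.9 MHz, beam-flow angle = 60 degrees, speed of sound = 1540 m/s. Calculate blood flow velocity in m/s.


v = fd * c / (2 * f0 * cos(theta))
v = 2191 * 1540 / (2 * 7.9000e+06 * cos(60))
v = 0.4271 m/s


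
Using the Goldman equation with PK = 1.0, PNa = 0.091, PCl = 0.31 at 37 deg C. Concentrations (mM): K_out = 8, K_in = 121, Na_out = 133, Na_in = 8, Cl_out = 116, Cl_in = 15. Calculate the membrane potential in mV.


Vm = (RT/F)*ln((PK*Ko + PNa*Nao + PCl*Cli)/(PK*Ki + PNa*Nai + PCl*Clo))
Numer = 24.753, Denom = 157.688
Vm = -49.49 mV


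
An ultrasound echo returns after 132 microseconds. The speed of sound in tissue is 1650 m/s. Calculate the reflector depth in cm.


depth = c * t / 2
t = 132 us = 1.3200e-04 s
depth = 1650 * 1.3200e-04 / 2
depth = 0.1089 m = 10.89 cm


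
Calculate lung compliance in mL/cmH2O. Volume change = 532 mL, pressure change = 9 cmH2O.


C = dV / dP
C = 532 / 9
C = 59.11 mL/cmH2O


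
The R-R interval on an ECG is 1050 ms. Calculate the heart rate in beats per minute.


HR = 60 / RR_interval(s)
RR = 1050 ms = 1.05 s
HR = 60 / 1.05 = 57.14 bpm


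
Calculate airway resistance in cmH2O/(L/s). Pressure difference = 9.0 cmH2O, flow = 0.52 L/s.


R = dP / flow
R = 9.0 / 0.52
R = 17.31 cmH2O/(L/s)


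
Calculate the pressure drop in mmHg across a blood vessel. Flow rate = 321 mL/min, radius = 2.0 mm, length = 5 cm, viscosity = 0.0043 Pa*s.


dP = 8*mu*L*Q / (pi*r^4)
Q = 321 mL/min = 5.35e-06 m^3/s
dP = 183.068 Pa = 183.068 / 133.322 mmHg = 1.373 mmHg


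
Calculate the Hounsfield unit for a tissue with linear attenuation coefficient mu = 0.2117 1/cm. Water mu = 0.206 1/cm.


HU = ((mu_tissue - mu_water) / mu_water) * 1000
HU = ((0.2117 - 0.206) / 0.206) * 1000
HU = 27.67


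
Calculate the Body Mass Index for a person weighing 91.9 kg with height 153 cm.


BMI = weight / height^2
height = 153 cm = 1.53 m
BMI = 91.9 / 1.53^2
BMI = 39.26 kg/m^2


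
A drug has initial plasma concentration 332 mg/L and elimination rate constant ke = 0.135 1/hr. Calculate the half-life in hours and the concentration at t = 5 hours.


t_half = ln(2) / ke = 0.693147 / 0.135 = 5.134 hr
C(t) = C0 * exp(-ke*t) = 332 * exp(-0.135*5)
C(5) = 169 mg/L


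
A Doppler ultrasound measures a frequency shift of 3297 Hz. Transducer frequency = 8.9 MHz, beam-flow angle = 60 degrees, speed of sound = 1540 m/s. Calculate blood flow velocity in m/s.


v = fd * c / (2 * f0 * cos(theta))
v = 3297 * 1540 / (2 * 8.9000e+06 * cos(60))
v = 0.5705 m/s


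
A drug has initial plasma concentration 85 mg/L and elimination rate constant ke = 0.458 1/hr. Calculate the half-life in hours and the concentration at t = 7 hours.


t_half = ln(2) / ke = 0.693147 / 0.458 = 1.513 hr
C(t) = C0 * exp(-ke*t) = 85 * exp(-0.458*7)
C(7) = 3.444 mg/L


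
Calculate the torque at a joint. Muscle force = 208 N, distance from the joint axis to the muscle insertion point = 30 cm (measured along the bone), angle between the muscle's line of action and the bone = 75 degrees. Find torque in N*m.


Torque = F * d * sin(theta)   (moment arm = d*sin(theta))
d = 30 cm = 0.3 m
Torque = 208 * 0.3 * sin(75)
Torque = 60.27 N*m


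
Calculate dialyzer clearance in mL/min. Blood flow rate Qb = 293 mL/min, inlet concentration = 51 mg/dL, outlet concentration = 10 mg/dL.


K = Qb * (Cb_in - Cb_out) / Cb_in
K = 293 * (51 - 10) / 51
K = 235.5 mL/min


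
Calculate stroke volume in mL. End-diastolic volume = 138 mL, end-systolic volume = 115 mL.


SV = EDV - ESV
SV = 138 - 115
SV = 23 mL


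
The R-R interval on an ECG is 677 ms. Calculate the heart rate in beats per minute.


HR = 60 / RR_interval(s)
RR = 677 ms = 0.677 s
HR = 60 / 0.677 = 88.63 bpm


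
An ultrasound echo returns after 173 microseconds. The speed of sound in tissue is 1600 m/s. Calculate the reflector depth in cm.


depth = c * t / 2
t = 173 us = 1.7300e-04 s
depth = 1600 * 1.7300e-04 / 2
depth = 0.1384 m = 13.84 cm


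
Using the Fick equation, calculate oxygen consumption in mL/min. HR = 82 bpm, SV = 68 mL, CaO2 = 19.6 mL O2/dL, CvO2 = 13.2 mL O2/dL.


CO = HR*SV = 82*68/1000 = 5.576 L/min
a-v O2 diff = 19.6 - 13.2 = 6.4 mL/dL
VO2 = CO * (CaO2-CvO2) * 10 dL/L
VO2 = 5.576 * 6.4 * 10
VO2 = 356.9 mL/min


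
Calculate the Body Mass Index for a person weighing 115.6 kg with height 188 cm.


BMI = weight / height^2
height = 188 cm = 1.88 m
BMI = 115.6 / 1.88^2
BMI = 32.71 kg/m^2


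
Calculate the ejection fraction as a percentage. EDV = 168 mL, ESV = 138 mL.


SV = EDV - ESV = 168 - 138 = 30 mL
EF = SV/EDV * 100 = 30/168 * 100
EF = 17.86%


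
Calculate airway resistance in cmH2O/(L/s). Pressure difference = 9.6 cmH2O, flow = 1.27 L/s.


R = dP / flow
R = 9.6 / 1.27
R = 7.559 cmH2O/(L/s)


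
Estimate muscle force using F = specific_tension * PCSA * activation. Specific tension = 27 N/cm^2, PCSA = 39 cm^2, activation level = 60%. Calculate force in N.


F = sigma * PCSA * activation
F = 27 * 39 * 0.6
F = 631.8 N


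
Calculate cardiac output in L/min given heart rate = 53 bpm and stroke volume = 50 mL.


CO = HR * SV
CO = 53 * 50 / 1000
CO = 2.65 L/min


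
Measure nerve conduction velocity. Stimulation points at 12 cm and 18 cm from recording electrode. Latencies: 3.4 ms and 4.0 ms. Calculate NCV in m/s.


Distance = (18 - 12) / 100 = 0.06 m
dt = (4.0 - 3.4) / 1000 = 6.0000e-04 s
NCV = dist / dt = 100 m/s


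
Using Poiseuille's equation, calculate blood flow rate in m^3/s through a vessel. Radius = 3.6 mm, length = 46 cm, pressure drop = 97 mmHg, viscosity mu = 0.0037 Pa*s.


Q = pi*r^4*dP / (8*mu*L)
r = 0.0036 m, L = 0.46 m
dP = 97 mmHg = 12932.234 Pa
Q = 5.0117e-04 m^3/s


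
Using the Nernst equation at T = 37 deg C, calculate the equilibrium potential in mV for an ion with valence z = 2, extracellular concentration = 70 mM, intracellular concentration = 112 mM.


E = (RT/(zF)) * ln(C_out/C_in)
T = 37 + 273.15 = 310.15 K
E = (8.314 * 310.15 / (2 * 96485)) * ln(70/112)
E = -6.28 mV


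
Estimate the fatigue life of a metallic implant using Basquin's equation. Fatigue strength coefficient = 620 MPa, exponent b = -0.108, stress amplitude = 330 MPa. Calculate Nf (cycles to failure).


sigma_a = sigma_f' * (2Nf)^b
2Nf = (sigma_a/sigma_f')^(1/b)
2Nf = (330/620)^(1/-0.108)
2Nf = 343.48287
Nf = 171.7


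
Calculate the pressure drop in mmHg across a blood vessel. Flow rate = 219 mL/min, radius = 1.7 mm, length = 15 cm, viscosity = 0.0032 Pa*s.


dP = 8*mu*L*Q / (pi*r^4)
Q = 219 mL/min = 3.65e-06 m^3/s
dP = 534.169 Pa = 534.169 / 133.322 mmHg = 4.007 mmHg


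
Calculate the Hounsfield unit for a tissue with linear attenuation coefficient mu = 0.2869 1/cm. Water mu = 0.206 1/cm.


HU = ((mu_tissue - mu_water) / mu_water) * 1000
HU = ((0.2869 - 0.206) / 0.206) * 1000
HU = 392.7


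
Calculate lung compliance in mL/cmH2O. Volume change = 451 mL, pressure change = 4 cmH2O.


C = dV / dP
C = 451 / 4
C = 112.8 mL/cmH2O


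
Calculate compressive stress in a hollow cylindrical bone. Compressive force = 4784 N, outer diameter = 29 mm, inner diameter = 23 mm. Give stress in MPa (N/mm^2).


A = pi*(r_o^2 - r_i^2)
r_o = 14.5 mm, r_i = 11.5 mm
A = 245.044 mm^2
sigma = F/A = 4784 / 245.044
sigma = 19.52 MPa


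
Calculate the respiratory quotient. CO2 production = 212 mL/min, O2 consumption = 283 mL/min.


RQ = VCO2 / VO2
RQ = 212 / 283
RQ = 0.7491


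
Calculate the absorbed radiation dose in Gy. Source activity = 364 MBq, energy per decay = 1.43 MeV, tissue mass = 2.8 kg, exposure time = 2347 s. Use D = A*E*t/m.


A = 364 MBq = 3.6400e+08 Bq
E = 1.43 MeV = 2.29086e-13 J
D = A*E*t/m = 3.6400e+08*2.29086e-13*2347/2.8
D = 0.0699 Gy


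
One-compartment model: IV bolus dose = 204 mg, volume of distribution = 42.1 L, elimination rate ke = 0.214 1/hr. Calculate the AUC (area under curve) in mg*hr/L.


C0 = Dose/Vd = 204/42.1 = 4.84561 mg/L
AUC = C0/ke = 4.84561/0.214
AUC = 22.64 mg*hr/L


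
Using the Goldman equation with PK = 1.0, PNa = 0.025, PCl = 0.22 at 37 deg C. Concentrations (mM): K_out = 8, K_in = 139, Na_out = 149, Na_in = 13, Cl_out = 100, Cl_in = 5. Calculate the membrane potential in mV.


Vm = (RT/F)*ln((PK*Ko + PNa*Nao + PCl*Cli)/(PK*Ki + PNa*Nai + PCl*Clo))
Numer = 12.825, Denom = 161.325
Vm = -67.67 mV


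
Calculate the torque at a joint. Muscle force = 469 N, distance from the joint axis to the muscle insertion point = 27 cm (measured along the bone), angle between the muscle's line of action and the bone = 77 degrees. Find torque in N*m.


Torque = F * d * sin(theta)   (moment arm = d*sin(theta))
d = 27 cm = 0.27 m
Torque = 469 * 0.27 * sin(77)
Torque = 123.4 N*m


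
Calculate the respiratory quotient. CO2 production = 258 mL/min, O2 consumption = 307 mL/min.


RQ = VCO2 / VO2
RQ = 258 / 307
RQ = 0.8404


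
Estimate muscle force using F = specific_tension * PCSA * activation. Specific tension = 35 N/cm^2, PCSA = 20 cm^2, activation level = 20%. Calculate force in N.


F = sigma * PCSA * activation
F = 35 * 20 * 0.2
F = 140 N


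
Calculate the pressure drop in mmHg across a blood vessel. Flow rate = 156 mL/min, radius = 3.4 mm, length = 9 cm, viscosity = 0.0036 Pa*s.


dP = 8*mu*L*Q / (pi*r^4)
Q = 156 mL/min = 2.6e-06 m^3/s
dP = 16.0525 Pa = 16.0525 / 133.322 mmHg = 0.1204 mmHg


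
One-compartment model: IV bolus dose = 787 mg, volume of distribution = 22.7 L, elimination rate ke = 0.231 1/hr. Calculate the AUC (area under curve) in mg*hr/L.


C0 = Dose/Vd = 787/22.7 = 34.6696 mg/L
AUC = C0/ke = 34.6696/0.231
AUC = 150.1 mg*hr/L


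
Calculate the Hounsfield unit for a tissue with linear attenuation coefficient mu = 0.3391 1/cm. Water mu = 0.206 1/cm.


HU = ((mu_tissue - mu_water) / mu_water) * 1000
HU = ((0.3391 - 0.206) / 0.206) * 1000
HU = 646.1


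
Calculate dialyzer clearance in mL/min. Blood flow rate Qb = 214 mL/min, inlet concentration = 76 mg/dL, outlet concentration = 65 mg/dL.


K = Qb * (Cb_in - Cb_out) / Cb_in
K = 214 * (76 - 65) / 76
K = 30.97 mL/min


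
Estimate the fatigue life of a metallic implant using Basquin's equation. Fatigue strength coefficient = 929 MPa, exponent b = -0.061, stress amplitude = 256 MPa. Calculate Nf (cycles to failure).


sigma_a = sigma_f' * (2Nf)^b
2Nf = (sigma_a/sigma_f')^(1/b)
2Nf = (256/929)^(1/-0.061)
2Nf = 1.5019367e+09
Nf = 7.5097e+08


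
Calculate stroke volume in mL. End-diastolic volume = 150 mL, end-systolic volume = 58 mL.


SV = EDV - ESV
SV = 150 - 58
SV = 92 mL


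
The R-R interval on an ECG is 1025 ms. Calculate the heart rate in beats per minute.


HR = 60 / RR_interval(s)
RR = 1025 ms = 1.025 s
HR = 60 / 1.025 = 58.54 bpm


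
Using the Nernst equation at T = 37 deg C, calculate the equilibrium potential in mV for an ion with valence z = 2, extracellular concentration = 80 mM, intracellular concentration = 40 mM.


E = (RT/(zF)) * ln(C_out/C_in)
T = 37 + 273.15 = 310.15 K
E = (8.314 * 310.15 / (2 * 96485)) * ln(80/40)
E = 9.262 mV


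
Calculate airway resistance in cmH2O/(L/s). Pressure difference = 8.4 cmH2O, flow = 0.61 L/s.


R = dP / flow
R = 8.4 / 0.61
R = 13.77 cmH2O/(L/s)


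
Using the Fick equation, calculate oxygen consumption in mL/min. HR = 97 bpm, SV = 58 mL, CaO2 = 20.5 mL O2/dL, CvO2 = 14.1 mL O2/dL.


CO = HR*SV = 97*58/1000 = 5.626 L/min
a-v O2 diff = 20.5 - 14.1 = 6.4 mL/dL
VO2 = CO * (CaO2-CvO2) * 10 dL/L
VO2 = 5.626 * 6.4 * 10
VO2 = 360.1 mL/min


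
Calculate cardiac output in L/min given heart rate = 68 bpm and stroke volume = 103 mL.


CO = HR * SV
CO = 68 * 103 / 1000
CO = 7.004 L/min


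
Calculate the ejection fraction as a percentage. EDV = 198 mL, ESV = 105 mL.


SV = EDV - ESV = 198 - 105 = 93 mL
EF = SV/EDV * 100 = 93/198 * 100
EF = 46.97%


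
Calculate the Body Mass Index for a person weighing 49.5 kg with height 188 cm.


BMI = weight / height^2
height = 188 cm = 1.88 m
BMI = 49.5 / 1.88^2
BMI = 14.01 kg/m^2


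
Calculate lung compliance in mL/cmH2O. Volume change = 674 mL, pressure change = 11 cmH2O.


C = dV / dP
C = 674 / 11
C = 61.27 mL/cmH2O


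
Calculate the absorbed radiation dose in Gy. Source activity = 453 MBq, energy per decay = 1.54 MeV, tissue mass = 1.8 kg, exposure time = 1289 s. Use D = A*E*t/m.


A = 453 MBq = 4.5300e+08 Bq
E = 1.54 MeV = 2.46708e-13 J
D = A*E*t/m = 4.5300e+08*2.46708e-13*1289/1.8
D = 0.08003 Gy


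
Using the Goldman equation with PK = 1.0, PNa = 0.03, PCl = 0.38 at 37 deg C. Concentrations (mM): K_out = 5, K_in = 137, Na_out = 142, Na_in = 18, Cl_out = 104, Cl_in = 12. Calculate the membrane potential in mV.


Vm = (RT/F)*ln((PK*Ko + PNa*Nao + PCl*Cli)/(PK*Ki + PNa*Nai + PCl*Clo))
Numer = 13.82, Denom = 177.06
Vm = -68.16 mV


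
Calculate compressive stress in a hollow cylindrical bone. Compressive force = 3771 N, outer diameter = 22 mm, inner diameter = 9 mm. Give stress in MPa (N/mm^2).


A = pi*(r_o^2 - r_i^2)
r_o = 11 mm, r_i = 4.5 mm
A = 316.515 mm^2
sigma = F/A = 3771 / 316.515
sigma = 11.91 MPa


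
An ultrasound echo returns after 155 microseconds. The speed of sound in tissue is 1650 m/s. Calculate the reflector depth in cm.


depth = c * t / 2
t = 155 us = 1.5500e-04 s
depth = 1650 * 1.5500e-04 / 2
depth = 0.127875 m = 12.7875 cm


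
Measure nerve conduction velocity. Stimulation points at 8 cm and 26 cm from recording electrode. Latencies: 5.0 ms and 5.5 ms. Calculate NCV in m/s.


Distance = (26 - 8) / 100 = 0.18 m
dt = (5.5 - 5.0) / 1000 = 5.0000e-04 s
NCV = dist / dt = 360 m/s


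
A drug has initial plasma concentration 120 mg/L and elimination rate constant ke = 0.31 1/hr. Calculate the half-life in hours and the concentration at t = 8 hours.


t_half = ln(2) / ke = 0.693147 / 0.31 = 2.236 hr
C(t) = C0 * exp(-ke*t) = 120 * exp(-0.31*8)
C(8) = 10.05 mg/L


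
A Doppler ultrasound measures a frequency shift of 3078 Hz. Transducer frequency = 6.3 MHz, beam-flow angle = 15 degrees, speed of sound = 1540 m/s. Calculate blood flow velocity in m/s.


v = fd * c / (2 * f0 * cos(theta))
v = 3078 * 1540 / (2 * 6.3000e+06 * cos(15))
v = 0.3895 m/s


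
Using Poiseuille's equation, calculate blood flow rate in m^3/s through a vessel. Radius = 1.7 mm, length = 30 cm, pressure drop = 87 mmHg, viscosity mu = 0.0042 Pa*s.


Q = pi*r^4*dP / (8*mu*L)
r = 0.0017 m, L = 0.3 m
dP = 87 mmHg = 11599.014 Pa
Q = 3.0193e-05 m^3/s


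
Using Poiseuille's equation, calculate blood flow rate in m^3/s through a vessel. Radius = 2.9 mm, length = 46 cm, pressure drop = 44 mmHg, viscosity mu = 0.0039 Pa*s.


Q = pi*r^4*dP / (8*mu*L)
r = 0.0029 m, L = 0.46 m
dP = 44 mmHg = 5866.168 Pa
Q = 9.0821e-05 m^3/s


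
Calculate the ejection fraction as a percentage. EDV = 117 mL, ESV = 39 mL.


SV = EDV - ESV = 117 - 39 = 78 mL
EF = SV/EDV * 100 = 78/117 * 100
EF = 66.67%


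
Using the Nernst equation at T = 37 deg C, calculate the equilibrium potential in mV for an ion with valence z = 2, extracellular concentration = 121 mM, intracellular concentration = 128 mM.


E = (RT/(zF)) * ln(C_out/C_in)
T = 37 + 273.15 = 310.15 K
E = (8.314 * 310.15 / (2 * 96485)) * ln(121/128)
E = -0.7515 mV


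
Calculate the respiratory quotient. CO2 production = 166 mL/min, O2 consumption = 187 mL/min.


RQ = VCO2 / VO2
RQ = 166 / 187
RQ = 0.8877


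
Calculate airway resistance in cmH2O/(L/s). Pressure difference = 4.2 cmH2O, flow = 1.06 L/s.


R = dP / flow
R = 4.2 / 1.06
R = 3.962 cmH2O/(L/s)


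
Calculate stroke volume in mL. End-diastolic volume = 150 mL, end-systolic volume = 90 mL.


SV = EDV - ESV
SV = 150 - 90
SV = 60 mL


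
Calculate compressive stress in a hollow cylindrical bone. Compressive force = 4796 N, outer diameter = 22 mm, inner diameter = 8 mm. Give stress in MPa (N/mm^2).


A = pi*(r_o^2 - r_i^2)
r_o = 11 mm, r_i = 4 mm
A = 329.867 mm^2
sigma = F/A = 4796 / 329.867
sigma = 14.54 MPa


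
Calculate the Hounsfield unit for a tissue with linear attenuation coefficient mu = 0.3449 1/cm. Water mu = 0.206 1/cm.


HU = ((mu_tissue - mu_water) / mu_water) * 1000
HU = ((0.3449 - 0.206) / 0.206) * 1000
HU = 674.3


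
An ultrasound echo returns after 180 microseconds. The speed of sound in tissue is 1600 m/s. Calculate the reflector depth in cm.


depth = c * t / 2
t = 180 us = 1.8000e-04 s
depth = 1600 * 1.8000e-04 / 2
depth = 0.144 m = 14.4 cm


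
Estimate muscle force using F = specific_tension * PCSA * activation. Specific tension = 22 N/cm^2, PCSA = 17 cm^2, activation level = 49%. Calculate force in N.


F = sigma * PCSA * activation
F = 22 * 17 * 0.49
F = 183.3 N


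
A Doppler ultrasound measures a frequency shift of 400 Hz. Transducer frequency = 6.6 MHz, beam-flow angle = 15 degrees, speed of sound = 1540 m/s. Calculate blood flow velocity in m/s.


v = fd * c / (2 * f0 * cos(theta))
v = 400 * 1540 / (2 * 6.6000e+06 * cos(15))
v = 0.04831 m/s


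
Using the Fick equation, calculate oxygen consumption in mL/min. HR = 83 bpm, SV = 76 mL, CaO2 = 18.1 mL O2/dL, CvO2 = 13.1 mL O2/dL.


CO = HR*SV = 83*76/1000 = 6.308 L/min
a-v O2 diff = 18.1 - 13.1 = 5 mL/dL
VO2 = CO * (CaO2-CvO2) * 10 dL/L
VO2 = 6.308 * 5 * 10
VO2 = 315.4 mL/min


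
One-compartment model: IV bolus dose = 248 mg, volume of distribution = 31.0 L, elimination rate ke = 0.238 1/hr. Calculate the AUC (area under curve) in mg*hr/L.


C0 = Dose/Vd = 248/31.0 = 8 mg/L
AUC = C0/ke = 8/0.238
AUC = 33.61 mg*hr/L


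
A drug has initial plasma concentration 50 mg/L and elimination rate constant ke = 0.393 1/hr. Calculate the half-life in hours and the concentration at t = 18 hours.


t_half = ln(2) / ke = 0.693147 / 0.393 = 1.764 hr
C(t) = C0 * exp(-ke*t) = 50 * exp(-0.393*18)
C(18) = 0.04234 mg/L


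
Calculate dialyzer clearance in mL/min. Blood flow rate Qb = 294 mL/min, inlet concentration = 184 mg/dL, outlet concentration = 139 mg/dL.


K = Qb * (Cb_in - Cb_out) / Cb_in
K = 294 * (184 - 139) / 184
K = 71.9 mL/min


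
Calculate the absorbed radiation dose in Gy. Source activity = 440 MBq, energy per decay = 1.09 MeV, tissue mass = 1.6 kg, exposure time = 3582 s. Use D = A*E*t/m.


A = 440 MBq = 4.4000e+08 Bq
E = 1.09 MeV = 1.74618e-13 J
D = A*E*t/m = 4.4000e+08*1.74618e-13*3582/1.6
D = 0.172 Gy


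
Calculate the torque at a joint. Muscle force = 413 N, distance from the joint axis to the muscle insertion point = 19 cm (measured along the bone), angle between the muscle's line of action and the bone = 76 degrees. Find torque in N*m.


Torque = F * d * sin(theta)   (moment arm = d*sin(theta))
d = 19 cm = 0.19 m
Torque = 413 * 0.19 * sin(76)
Torque = 76.14 N*m


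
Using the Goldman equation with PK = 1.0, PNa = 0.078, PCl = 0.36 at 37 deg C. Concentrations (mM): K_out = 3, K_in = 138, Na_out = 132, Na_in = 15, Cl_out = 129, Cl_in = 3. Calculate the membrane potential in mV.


Vm = (RT/F)*ln((PK*Ko + PNa*Nao + PCl*Cli)/(PK*Ki + PNa*Nai + PCl*Clo))
Numer = 14.376, Denom = 185.61
Vm = -68.37 mV


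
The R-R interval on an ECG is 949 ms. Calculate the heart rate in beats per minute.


HR = 60 / RR_interval(s)
RR = 949 ms = 0.949 s
HR = 60 / 0.949 = 63.22 bpm


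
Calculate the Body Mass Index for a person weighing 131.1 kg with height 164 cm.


BMI = weight / height^2
height = 164 cm = 1.64 m
BMI = 131.1 / 1.64^2
BMI = 48.74 kg/m^2


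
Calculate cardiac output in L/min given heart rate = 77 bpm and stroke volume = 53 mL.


CO = HR * SV
CO = 77 * 53 / 1000
CO = 4.081 L/min


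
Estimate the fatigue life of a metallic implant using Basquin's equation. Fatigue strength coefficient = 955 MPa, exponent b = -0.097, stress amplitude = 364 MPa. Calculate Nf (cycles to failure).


sigma_a = sigma_f' * (2Nf)^b
2Nf = (sigma_a/sigma_f')^(1/b)
2Nf = (364/955)^(1/-0.097)
2Nf = 20824.625
Nf = 1.041e+04


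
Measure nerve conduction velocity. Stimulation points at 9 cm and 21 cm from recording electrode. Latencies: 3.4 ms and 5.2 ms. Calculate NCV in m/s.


Distance = (21 - 9) / 100 = 0.12 m
dt = (5.2 - 3.4) / 1000 = 0.0018 s
NCV = dist / dt = 66.67 m/s


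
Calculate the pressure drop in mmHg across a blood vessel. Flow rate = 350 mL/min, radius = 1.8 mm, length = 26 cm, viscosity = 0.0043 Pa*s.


dP = 8*mu*L*Q / (pi*r^4)
Q = 350 mL/min = 5.83333e-06 m^3/s
dP = 1582.01 Pa = 1582.01 / 133.322 mmHg = 11.87 mmHg


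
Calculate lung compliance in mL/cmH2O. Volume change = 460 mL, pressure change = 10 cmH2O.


C = dV / dP
C = 460 / 10
C = 46 mL/cmH2O


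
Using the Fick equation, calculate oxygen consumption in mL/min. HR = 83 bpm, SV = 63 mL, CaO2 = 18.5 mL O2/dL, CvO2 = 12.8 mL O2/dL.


CO = HR*SV = 83*63/1000 = 5.229 L/min
a-v O2 diff = 18.5 - 12.8 = 5.7 mL/dL
VO2 = CO * (CaO2-CvO2) * 10 dL/L
VO2 = 5.229 * 5.7 * 10
VO2 = 298.1 mL/min


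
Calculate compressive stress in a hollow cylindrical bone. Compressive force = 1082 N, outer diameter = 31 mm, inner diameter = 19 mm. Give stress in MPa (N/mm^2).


A = pi*(r_o^2 - r_i^2)
r_o = 15.5 mm, r_i = 9.5 mm
A = 471.239 mm^2
sigma = F/A = 1082 / 471.239
sigma = 2.296 MPa


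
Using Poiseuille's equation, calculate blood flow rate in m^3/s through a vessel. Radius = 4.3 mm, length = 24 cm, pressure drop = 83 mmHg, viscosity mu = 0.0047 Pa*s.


Q = pi*r^4*dP / (8*mu*L)
r = 0.0043 m, L = 0.24 m
dP = 83 mmHg = 11065.726 Pa
Q = 0.001317 m^3/s


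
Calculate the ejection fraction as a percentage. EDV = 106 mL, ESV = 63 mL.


SV = EDV - ESV = 106 - 63 = 43 mL
EF = SV/EDV * 100 = 43/106 * 100
EF = 40.57%


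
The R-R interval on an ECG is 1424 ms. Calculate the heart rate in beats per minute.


HR = 60 / RR_interval(s)
RR = 1424 ms = 1.424 s
HR = 60 / 1.424 = 42.13 bpm


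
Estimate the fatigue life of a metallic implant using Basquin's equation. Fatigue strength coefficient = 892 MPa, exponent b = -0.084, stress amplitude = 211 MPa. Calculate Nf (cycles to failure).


sigma_a = sigma_f' * (2Nf)^b
2Nf = (sigma_a/sigma_f')^(1/b)
2Nf = (211/892)^(1/-0.084)
2Nf = 28402848
Nf = 1.4201e+07


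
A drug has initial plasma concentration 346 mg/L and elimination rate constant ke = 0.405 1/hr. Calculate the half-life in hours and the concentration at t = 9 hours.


t_half = ln(2) / ke = 0.693147 / 0.405 = 1.711 hr
C(t) = C0 * exp(-ke*t) = 346 * exp(-0.405*9)
C(9) = 9.038 mg/L


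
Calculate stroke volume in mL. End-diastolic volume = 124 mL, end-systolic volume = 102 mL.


SV = EDV - ESV
SV = 124 - 102
SV = 22 mL


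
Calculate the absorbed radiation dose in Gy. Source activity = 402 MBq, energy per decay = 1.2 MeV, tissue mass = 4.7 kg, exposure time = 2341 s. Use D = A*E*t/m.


A = 402 MBq = 4.0200e+08 Bq
E = 1.2 MeV = 1.9224e-13 J
D = A*E*t/m = 4.0200e+08*1.9224e-13*2341/4.7
D = 0.03849 Gy


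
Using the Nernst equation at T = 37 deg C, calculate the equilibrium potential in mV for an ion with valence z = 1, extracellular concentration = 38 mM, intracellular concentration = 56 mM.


E = (RT/(zF)) * ln(C_out/C_in)
T = 37 + 273.15 = 310.15 K
E = (8.314 * 310.15 / (1 * 96485)) * ln(38/56)
E = -10.36 mV


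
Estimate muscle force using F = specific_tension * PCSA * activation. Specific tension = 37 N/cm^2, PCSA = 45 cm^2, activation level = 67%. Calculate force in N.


F = sigma * PCSA * activation
F = 37 * 45 * 0.67
F = 1116 N


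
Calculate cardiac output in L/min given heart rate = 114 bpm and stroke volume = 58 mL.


CO = HR * SV
CO = 114 * 58 / 1000
CO = 6.612 L/min


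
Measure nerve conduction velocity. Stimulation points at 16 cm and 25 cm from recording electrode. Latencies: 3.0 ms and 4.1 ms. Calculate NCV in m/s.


Distance = (25 - 16) / 100 = 0.09 m
dt = (4.1 - 3.0) / 1000 = 0.0011 s
NCV = dist / dt = 81.82 m/s


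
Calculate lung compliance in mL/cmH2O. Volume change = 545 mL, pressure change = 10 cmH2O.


C = dV / dP
C = 545 / 10
C = 54.5 mL/cmH2O


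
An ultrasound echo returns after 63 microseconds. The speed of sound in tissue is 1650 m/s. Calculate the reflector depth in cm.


depth = c * t / 2
t = 63 us = 6.3000e-05 s
depth = 1650 * 6.3000e-05 / 2
depth = 0.051975 m = 5.1975 cm


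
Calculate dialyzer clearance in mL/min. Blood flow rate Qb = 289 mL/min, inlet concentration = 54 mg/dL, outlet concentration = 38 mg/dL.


K = Qb * (Cb_in - Cb_out) / Cb_in
K = 289 * (54 - 38) / 54
K = 85.63 mL/min


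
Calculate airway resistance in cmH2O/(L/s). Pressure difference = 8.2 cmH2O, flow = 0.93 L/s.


R = dP / flow
R = 8.2 / 0.93
R = 8.817 cmH2O/(L/s)


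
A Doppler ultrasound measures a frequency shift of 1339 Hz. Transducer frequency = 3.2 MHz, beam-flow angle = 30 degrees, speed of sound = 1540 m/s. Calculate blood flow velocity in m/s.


v = fd * c / (2 * f0 * cos(theta))
v = 1339 * 1540 / (2 * 3.2000e+06 * cos(30))
v = 0.372 m/s


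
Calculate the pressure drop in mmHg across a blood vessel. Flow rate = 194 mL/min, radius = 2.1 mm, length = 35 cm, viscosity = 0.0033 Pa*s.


dP = 8*mu*L*Q / (pi*r^4)
Q = 194 mL/min = 3.23333e-06 m^3/s
dP = 488.984 Pa = 488.984 / 133.322 mmHg = 3.668 mmHg


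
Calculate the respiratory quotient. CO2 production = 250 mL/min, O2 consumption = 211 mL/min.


RQ = VCO2 / VO2
RQ = 250 / 211
RQ = 1.185


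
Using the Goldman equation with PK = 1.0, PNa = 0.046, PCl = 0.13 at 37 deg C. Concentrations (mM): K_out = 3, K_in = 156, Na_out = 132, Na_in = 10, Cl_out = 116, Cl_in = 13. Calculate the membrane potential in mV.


Vm = (RT/F)*ln((PK*Ko + PNa*Nao + PCl*Cli)/(PK*Ki + PNa*Nai + PCl*Clo))
Numer = 10.762, Denom = 171.54
Vm = -74 mV


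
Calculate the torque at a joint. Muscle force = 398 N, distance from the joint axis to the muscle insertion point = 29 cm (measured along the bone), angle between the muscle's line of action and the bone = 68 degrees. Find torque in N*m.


Torque = F * d * sin(theta)   (moment arm = d*sin(theta))
d = 29 cm = 0.29 m
Torque = 398 * 0.29 * sin(68)
Torque = 107 N*m


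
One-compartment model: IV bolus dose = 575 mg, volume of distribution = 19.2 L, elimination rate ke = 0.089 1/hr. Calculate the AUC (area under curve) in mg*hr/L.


C0 = Dose/Vd = 575/19.2 = 29.9479 mg/L
AUC = C0/ke = 29.9479/0.089
AUC = 336.5 mg*hr/L


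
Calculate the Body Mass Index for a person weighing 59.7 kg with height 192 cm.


BMI = weight / height^2
height = 192 cm = 1.92 m
BMI = 59.7 / 1.92^2
BMI = 16.19 kg/m^2


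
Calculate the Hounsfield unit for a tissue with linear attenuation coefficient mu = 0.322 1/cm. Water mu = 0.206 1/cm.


HU = ((mu_tissue - mu_water) / mu_water) * 1000
HU = ((0.322 - 0.206) / 0.206) * 1000
HU = 563.1


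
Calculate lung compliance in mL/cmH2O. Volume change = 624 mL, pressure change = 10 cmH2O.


C = dV / dP
C = 624 / 10
C = 62.4 mL/cmH2O


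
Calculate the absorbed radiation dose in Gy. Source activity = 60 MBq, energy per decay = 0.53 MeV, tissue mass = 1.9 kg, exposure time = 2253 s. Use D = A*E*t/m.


A = 60 MBq = 6.0000e+07 Bq
E = 0.53 MeV = 8.4906e-14 J
D = A*E*t/m = 6.0000e+07*8.4906e-14*2253/1.9
D = 0.006041 Gy


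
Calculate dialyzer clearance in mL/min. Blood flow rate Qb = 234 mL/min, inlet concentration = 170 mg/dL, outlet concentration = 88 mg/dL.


K = Qb * (Cb_in - Cb_out) / Cb_in
K = 234 * (170 - 88) / 170
K = 112.9 mL/min


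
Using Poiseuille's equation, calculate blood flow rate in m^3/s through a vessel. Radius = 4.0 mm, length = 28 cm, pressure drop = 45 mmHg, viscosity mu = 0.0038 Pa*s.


Q = pi*r^4*dP / (8*mu*L)
r = 0.004 m, L = 0.28 m
dP = 45 mmHg = 5999.49 Pa
Q = 5.6686e-04 m^3/s


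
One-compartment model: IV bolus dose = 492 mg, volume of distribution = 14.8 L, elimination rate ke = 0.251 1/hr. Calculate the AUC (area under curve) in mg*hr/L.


C0 = Dose/Vd = 492/14.8 = 33.2432 mg/L
AUC = C0/ke = 33.2432/0.251
AUC = 132.4 mg*hr/L


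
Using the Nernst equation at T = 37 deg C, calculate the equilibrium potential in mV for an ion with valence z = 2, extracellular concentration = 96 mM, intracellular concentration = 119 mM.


E = (RT/(zF)) * ln(C_out/C_in)
T = 37 + 273.15 = 310.15 K
E = (8.314 * 310.15 / (2 * 96485)) * ln(96/119)
E = -2.87 mV


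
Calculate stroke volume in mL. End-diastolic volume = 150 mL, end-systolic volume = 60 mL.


SV = EDV - ESV
SV = 150 - 60
SV = 90 mL


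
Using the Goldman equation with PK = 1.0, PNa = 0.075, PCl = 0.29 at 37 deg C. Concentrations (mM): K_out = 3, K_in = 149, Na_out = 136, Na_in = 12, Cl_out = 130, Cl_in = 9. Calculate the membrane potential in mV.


Vm = (RT/F)*ln((PK*Ko + PNa*Nao + PCl*Cli)/(PK*Ki + PNa*Nai + PCl*Clo))
Numer = 15.81, Denom = 187.6
Vm = -66.11 mV


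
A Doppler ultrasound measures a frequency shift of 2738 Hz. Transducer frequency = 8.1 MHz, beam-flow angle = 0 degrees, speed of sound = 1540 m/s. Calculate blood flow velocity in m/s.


v = fd * c / (2 * f0 * cos(theta))
v = 2738 * 1540 / (2 * 8.1000e+06 * cos(0))
v = 0.2603 m/s


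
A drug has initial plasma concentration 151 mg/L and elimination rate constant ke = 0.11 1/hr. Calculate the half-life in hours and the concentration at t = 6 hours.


t_half = ln(2) / ke = 0.693147 / 0.11 = 6.301 hr
C(t) = C0 * exp(-ke*t) = 151 * exp(-0.11*6)
C(6) = 78.04 mg/L


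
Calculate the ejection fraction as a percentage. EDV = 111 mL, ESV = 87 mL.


SV = EDV - ESV = 111 - 87 = 24 mL
EF = SV/EDV * 100 = 24/111 * 100
EF = 21.62%


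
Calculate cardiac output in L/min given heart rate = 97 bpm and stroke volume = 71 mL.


CO = HR * SV
CO = 97 * 71 / 1000
CO = 6.887 L/min


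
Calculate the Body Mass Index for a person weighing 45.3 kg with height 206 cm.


BMI = weight / height^2
height = 206 cm = 2.06 m
BMI = 45.3 / 2.06^2
BMI = 10.67 kg/m^2


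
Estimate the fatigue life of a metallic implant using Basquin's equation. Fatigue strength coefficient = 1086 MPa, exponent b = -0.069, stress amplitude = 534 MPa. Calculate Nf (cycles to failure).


sigma_a = sigma_f' * (2Nf)^b
2Nf = (sigma_a/sigma_f')^(1/b)
2Nf = (534/1086)^(1/-0.069)
2Nf = 29373.132
Nf = 1.469e+04


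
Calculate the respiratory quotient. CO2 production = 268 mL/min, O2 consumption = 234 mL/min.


RQ = VCO2 / VO2
RQ = 268 / 234
RQ = 1.145
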